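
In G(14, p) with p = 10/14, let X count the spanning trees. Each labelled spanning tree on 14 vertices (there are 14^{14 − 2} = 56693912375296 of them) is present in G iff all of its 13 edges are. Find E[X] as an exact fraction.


K_14 has 14^{14 − 2} = 56693912375296 labelled spanning trees.
For each such spanning tree H, let X_H = 1 if all 13 edges of H are present in G. Then P[X_H = 1] = p^{13} = (5/7)^{13} = 1220703125/96889010407.
By linearity: E[X] = Σ_H E[X_H] = 56693912375296 · p^{13} = 56693912375296 · 1220703125/96889010407 = 5000000000000/7.
Numerically: E[X] ≈ 7.14e+11.

E[X] = 56693912375296 · (5/7)^{13} = 5000000000000/7 ≈ 7.14e+11.


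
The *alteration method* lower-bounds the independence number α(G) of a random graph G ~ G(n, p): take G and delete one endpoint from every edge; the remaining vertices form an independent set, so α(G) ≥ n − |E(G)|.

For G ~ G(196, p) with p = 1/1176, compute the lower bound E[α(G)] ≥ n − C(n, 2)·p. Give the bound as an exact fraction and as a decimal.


E[|E(G)|] = C(196, 2)·p = 19110 · (1/1176) = 65/4.
E[α(G)] ≥ n − E[|E(G)|] = 196 − 65/4 = 719/4.
Numerically: ≈ 179.75000.
(This is only a lower bound; the true E[α(G)] may be larger.)

E[α(G)] ≥ 719/4 ≈ 179.75000.


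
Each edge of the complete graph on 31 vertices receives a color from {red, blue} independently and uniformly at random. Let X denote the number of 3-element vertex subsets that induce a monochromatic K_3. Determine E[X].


Let X = Σ_S X_S over the C(31, 3) = 4495 subsets S of size 3, where X_S = 1 if the K_3 on S is monochromatic.
For a fixed S, the K_3 on S has C(3, 2) = 3 edges. P[all 3 edges red] = (1/2)^3, and likewise for blue, so P[monochromatic] = 2·(1/2)^3 = 2^{1 − 3} = 1/4.
By linearity of expectation: E[X] = C(31, 3) · 2^{1 − 3} = 4495 · 1/4 = 4495/4.
Numerically: E[X] ≈ 1123.750.

E[X] = C(31,3)·2^(1−C(3,2)) = 4495/4 ≈ 1123.750.


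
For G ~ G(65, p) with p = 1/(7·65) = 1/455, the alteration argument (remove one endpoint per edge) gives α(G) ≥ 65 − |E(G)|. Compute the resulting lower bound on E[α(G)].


E[|E(G)|] = C(65, 2)·p = 2080 · (1/455) = 32/7.
E[α(G)] ≥ n − E[|E(G)|] = 65 − 32/7 = 423/7.
Numerically: ≈ 60.42857.
(This is only a lower bound; the true E[α(G)] may be larger.)

E[α(G)] ≥ 423/7 ≈ 60.42857.


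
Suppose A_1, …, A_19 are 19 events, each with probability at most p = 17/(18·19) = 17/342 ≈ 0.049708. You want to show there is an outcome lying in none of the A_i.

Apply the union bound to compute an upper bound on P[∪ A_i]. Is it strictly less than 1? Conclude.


Union bound: P[∪_{i=1}^{19} A_i] ≤ Σ_i P[A_i] ≤ 19·p = 19·(17/342) = 17/18.
Numerically: 17/18 ≈ 0.944444.
Is 17/18 < 1? YES.
Since P[∪ A_i] ≤ 17/18 < 1, the complement has P[∩ A_i^c] ≥ 1 − 17/18 = 1/18 > 0, so some outcome avoids every A_i.

19·p = 17/18 ≈ 0.944444; existence CERTIFIED by the union bound.


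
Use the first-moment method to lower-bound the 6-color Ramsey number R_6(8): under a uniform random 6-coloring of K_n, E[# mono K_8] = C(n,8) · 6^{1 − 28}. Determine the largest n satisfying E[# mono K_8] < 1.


We need C(n, 8) · 6^{1 − 28} < 1, i.e. C(n, 8) < 6^{28 − 1} = 1023490369077469249536.
Check values of n near the boundary:
  n = 1589: C(1589, 8) = 990389025825605844438; 990389025825605844438 < 1023490369077469249536? YES
  n = 1590: C(1590, 8) = 995397314198933813310; 995397314198933813310 < 1023490369077469249536? YES
  n = 1591: C(1591, 8) = 1000427749141189953870; 1000427749141189953870 < 1023490369077469249536? YES
  n = 1592: C(1592, 8) = 1005480414540892933435; 1005480414540892933435 < 1023490369077469249536? YES
  n = 1593: C(1593, 8) = 1010555394551193970323; 1010555394551193970323 < 1023490369077469249536? YES
  n = 1594: C(1594, 8) = 1015652773590544255167; 1015652773590544255167 < 1023490369077469249536? YES
  n = 1595: C(1595, 8) = 1020772636343363633895; 1020772636343363633895 < 1023490369077469249536? YES
  n = 1596: C(1596, 8) = 1025915067760710553965; 1025915067760710553965 < 1023490369077469249536? NO
  n = 1597: C(1597, 8) = 1031080153060953275445; 1031080153060953275445 < 1023490369077469249536? NO
  n = 1598: C(1598, 8) = 1036267977730442348529; 1036267977730442348529 < 1023490369077469249536? NO
The largest n with C(n, 8) < 1023490369077469249536 is n = 1595 (where E[X] = 113419181815929292655/113721152119718805504 ≈ 0.997). Hence R_6(8) > 1595, i.e. R_6(8) ≥ 1596.

Largest n = 1595; hence R_6(8) > 1595.


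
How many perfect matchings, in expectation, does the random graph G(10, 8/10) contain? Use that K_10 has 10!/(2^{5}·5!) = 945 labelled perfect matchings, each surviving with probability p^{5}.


K_10 has 10!/(2^{5}·5!) = 945 labelled perfect matchings.
For each such perfect matching H, let X_H = 1 if all 5 edges of H are present in G. Then P[X_H = 1] = p^{5} = (4/5)^{5} = 1024/3125.
Summing the indicators: E[X] = Σ_H E[X_H] = 945 · p^{5} = 945 · 1024/3125 = 193536/625.
Numerically: E[X] ≈ 310.

E[X] = 945 · (4/5)^{5} = 193536/625 ≈ 310.


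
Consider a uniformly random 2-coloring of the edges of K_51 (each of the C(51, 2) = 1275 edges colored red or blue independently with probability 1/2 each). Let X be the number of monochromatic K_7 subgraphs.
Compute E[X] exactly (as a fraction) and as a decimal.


Let X = Σ_S X_S over the C(51, 7) = 115775100 subsets S of size 7, where X_S = 1 if the K_7 on S is monochromatic.
For a fixed S, the K_7 on S has C(7, 2) = 21 edges. P[all 21 edges red] = (1/2)^21, and likewise for blue, so P[monochromatic] = 2·(1/2)^21 = 2^{1 − 21} = 1/1048576.
By linearity of expectation: E[X] = C(51, 7) · 2^{1 − 21} = 115775100 · 1/1048576 = 28943775/262144.
Numerically: E[X] ≈ 110.41174.

E[X] = C(51,7)·2^(1−C(7,2)) = 28943775/262144 ≈ 110.41174.


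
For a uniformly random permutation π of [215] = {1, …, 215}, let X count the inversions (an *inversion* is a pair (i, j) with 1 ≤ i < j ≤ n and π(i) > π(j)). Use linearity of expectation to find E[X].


Write X = Σ X_I over the C(215, 2) = 23005 pairs i < j, with X_I the indicator of one inversion.
There are 23005 indicators.
For each fixed pair i < j, the values π(i) and π(j) are two distinct elements of {1, …, 215} in uniformly random order; by symmetry P[π(i) > π(j)] = 1/2.
By linearity: E[X] = 23005 · (1/2) = C(215, 2) · (1/2) = 23005/2 = 23005/2 ≈ 11502.500000.

E[X] = 23005/2 = 11502.500000.


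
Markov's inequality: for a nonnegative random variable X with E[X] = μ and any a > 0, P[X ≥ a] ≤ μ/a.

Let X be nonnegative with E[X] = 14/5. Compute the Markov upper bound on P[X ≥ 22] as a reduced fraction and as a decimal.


μ = E[X] = 14/5, a = 22.
Markov: P[X ≥ 22] ≤ μ/a = (14/5)/22 = 7/55.
Numerically: ≈ 0.127.
(Since a = 22 > μ = 2.800, the bound 7/55 is < 1 and informative.)

P[X ≥ 22] ≤ 7/55 ≈ 0.127.


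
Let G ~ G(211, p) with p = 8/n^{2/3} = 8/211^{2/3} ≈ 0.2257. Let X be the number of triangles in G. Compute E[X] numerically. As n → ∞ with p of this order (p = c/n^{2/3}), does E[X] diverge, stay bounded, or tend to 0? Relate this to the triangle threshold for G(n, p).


Number of potential triangles: C(211, 3) = 1543465.
Each occurs with probability p³ ≈ (0.2257)³ ≈ 1.150019e-02.
By linearity: E[X] = C(211, 3)·p³ ≈ 1543465 · 1.150019e-02 ≈ 17750.1422.
Since α = 2/3 < 1, p = c/n^{2/3} ≫ 1/n is above the triangle threshold p ~ 1/n. Asymptotically E[X] ~ (c³/6)·n^{3(1−α)} = (8³/6)·n^{1} → ∞; triangles are abundant w.h.p.

E[X] ≈ 17750.1422; in regime p = Θ(1/n^{2/3}) E[X] diverges (above the triangle threshold p ~ 1/n).


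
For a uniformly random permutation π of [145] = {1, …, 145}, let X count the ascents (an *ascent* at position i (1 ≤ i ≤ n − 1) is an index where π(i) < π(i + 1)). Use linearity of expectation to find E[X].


Write X = Σ X_I over i = 1, …, 144, with X_I the indicator of one ascent.
There are 144 indicators.
For each fixed i, the pair (π(i), π(i+1)) is a uniformly random ordered pair of distinct values from {1, …, 145}; by symmetry P[π(i) < π(i+1)] = 1/2.
By linearity: E[X] = 144 · (1/2) = (145 − 1) · (1/2) = 72 ≈ 72.0000.

E[X] = 72 = 72.0000.


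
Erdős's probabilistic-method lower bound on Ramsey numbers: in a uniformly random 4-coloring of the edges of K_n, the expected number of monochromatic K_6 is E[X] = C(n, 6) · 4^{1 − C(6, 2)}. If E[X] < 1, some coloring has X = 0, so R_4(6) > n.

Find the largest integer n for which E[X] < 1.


We need C(n, 6) · 4^{1 − 15} < 1, i.e. C(n, 6) < 4^{15 − 1} = 268435456.
Check values of n near the boundary:
  n = 76: C(76, 6) = 218618940; 218618940 < 268435456? YES
  n = 77: C(77, 6) = 237093780; 237093780 < 268435456? YES
  n = 78: C(78, 6) = 256851595; 256851595 < 268435456? YES
  n = 79: C(79, 6) = 277962685; 277962685 < 268435456? NO
The largest n with C(n, 6) < 268435456 is n = 78 (where E[X] = 256851595/268435456 ≈ 0.957). Hence R_4(6) > 78, i.e. R_4(6) ≥ 79.

Largest n = 78; hence R_4(6) > 78.


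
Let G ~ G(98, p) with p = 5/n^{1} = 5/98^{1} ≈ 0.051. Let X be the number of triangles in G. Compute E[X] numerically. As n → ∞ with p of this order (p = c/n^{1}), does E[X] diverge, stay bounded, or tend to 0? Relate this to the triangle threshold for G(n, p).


Number of potential triangles: C(98, 3) = 152096.
Each occurs with probability p³ ≈ (0.051)³ ≈ 1.32810e-04.
By linearity: E[X] = C(98, 3)·p³ ≈ 152096 · 1.32810e-04 ≈ 20.200.
Here α = 1, so p = 5/n is exactly at the triangle threshold p ~ 1/n. Asymptotically E[X] → c³/6 = 5³/6 = 125/6 ≈ 20.833, a bounded constant. In this regime the triangle count is asymptotically Poisson(c³/6).

E[X] ≈ 20.200; in regime p = Θ(1/n^{1}) E[X] stays bounded (at the triangle threshold p ~ 1/n).


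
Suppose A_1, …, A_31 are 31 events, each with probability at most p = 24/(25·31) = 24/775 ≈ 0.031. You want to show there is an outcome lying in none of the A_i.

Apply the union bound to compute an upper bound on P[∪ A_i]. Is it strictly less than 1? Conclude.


Union bound: P[∪_{i=1}^{31} A_i] ≤ Σ_i P[A_i] ≤ 31·p = 31·(24/775) = 24/25.
Numerically: 24/25 ≈ 0.960.
Is 24/25 < 1? YES.
Since P[∪ A_i] ≤ 24/25 < 1, the complement has P[∩ A_i^c] ≥ 1 − 24/25 = 1/25 > 0, so some outcome avoids every A_i.

31·p = 24/25 ≈ 0.960; existence CERTIFIED by the union bound.


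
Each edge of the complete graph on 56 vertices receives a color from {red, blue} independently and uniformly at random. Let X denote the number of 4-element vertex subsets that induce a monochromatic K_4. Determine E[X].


Let X = Σ_S X_S over the C(56, 4) = 367290 subsets S of size 4, where X_S = 1 if the K_4 on S is monochromatic.
For a fixed S, the K_4 on S has C(4, 2) = 6 edges. P[all 6 edges red] = (1/2)^6, and likewise for blue, so P[monochromatic] = 2·(1/2)^6 = 2^{1 − 6} = 1/32.
By linearity of expectation: E[X] = C(56, 4) · 2^{1 − 6} = 367290 · 1/32 = 183645/16.
Numerically: E[X] ≈ 11477.812500.

E[X] = C(56,4)·2^(1−C(4,2)) = 183645/16 ≈ 11477.812500.


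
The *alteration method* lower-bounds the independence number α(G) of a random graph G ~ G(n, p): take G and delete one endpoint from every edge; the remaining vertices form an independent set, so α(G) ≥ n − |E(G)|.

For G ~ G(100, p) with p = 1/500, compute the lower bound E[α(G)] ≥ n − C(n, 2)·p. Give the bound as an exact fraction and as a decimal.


E[|E(G)|] = C(100, 2)·p = 4950 · (1/500) = 99/10.
E[α(G)] ≥ n − E[|E(G)|] = 100 − 99/10 = 901/10.
Numerically: ≈ 90.100.
(This is only a lower bound; the true E[α(G)] may be larger.)

E[α(G)] ≥ 901/10 ≈ 90.100.


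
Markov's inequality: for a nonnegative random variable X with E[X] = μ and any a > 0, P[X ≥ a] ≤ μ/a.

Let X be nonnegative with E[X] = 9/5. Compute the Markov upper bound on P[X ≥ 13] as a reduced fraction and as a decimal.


μ = E[X] = 9/5, a = 13.
Markov: P[X ≥ 13] ≤ μ/a = (9/5)/13 = 9/65.
Numerically: ≈ 0.13846.
(Since a = 13 > μ = 1.80000, the bound 9/65 is < 1 and informative.)

P[X ≥ 13] ≤ 9/65 ≈ 0.13846.


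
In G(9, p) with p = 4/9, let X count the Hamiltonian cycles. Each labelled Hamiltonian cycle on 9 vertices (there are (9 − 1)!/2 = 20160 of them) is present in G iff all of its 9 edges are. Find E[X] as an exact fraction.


K_9 has (9 − 1)!/2 = 20160 labelled Hamiltonian cycles.
For each such Hamiltonian cycle H, let X_H = 1 if all 9 edges of H are present in G. Then P[X_H = 1] = p^{9} = (4/9)^{9} = 262144/387420489.
By linearity: E[X] = Σ_H E[X_H] = 20160 · p^{9} = 20160 · 262144/387420489 = 587202560/43046721.
Numerically: E[X] ≈ 13.6.

E[X] = 20160 · (4/9)^{9} = 587202560/43046721 ≈ 13.6.


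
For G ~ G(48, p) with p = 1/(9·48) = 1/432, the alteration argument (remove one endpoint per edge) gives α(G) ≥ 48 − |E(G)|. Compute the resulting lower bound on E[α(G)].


E[|E(G)|] = C(48, 2)·p = 1128 · (1/432) = 47/18.
E[α(G)] ≥ n − E[|E(G)|] = 48 − 47/18 = 817/18.
Numerically: ≈ 45.38889.
(This is only a lower bound; the true E[α(G)] may be larger.)

E[α(G)] ≥ 817/18 ≈ 45.38889.


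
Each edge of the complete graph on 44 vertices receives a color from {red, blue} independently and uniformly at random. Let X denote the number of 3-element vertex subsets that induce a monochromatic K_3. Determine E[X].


Let X = Σ_S X_S over the C(44, 3) = 13244 subsets S of size 3, where X_S = 1 if the K_3 on S is monochromatic.
For a fixed S, the K_3 on S has C(3, 2) = 3 edges. P[all 3 edges red] = (1/2)^3, and likewise for blue, so P[monochromatic] = 2·(1/2)^3 = 2^{1 − 3} = 1/4.
Summing: E[X] = C(44, 3) · 2^{1 − 3} = 13244 · 1/4 = 3311.
Numerically: E[X] ≈ 3311.000.

E[X] = C(44,3)·2^(1−C(3,2)) = 3311 ≈ 3311.000.


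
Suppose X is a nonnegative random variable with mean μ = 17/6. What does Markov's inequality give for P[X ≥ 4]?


μ = E[X] = 17/6, a = 4.
Markov: P[X ≥ 4] ≤ μ/a = (17/6)/4 = 17/24.
Numerically: ≈ 0.708.
(Since a = 4 > μ = 2.833, the bound 17/24 is < 1 and informative.)

P[X ≥ 4] ≤ 17/24 ≈ 0.708.


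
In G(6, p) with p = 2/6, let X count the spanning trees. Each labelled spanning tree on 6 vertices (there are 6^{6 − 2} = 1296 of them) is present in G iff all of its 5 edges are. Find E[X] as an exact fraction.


K_6 has 6^{6 − 2} = 1296 labelled spanning trees.
For each such spanning tree H, let X_H = 1 if all 5 edges of H are present in G. Then P[X_H = 1] = p^{5} = (1/3)^{5} = 1/243.
By linearity: E[X] = Σ_H E[X_H] = 1296 · p^{5} = 1296 · 1/243 = 16/3.
Numerically: E[X] ≈ 5.3333.

E[X] = 1296 · (1/3)^{5} = 16/3 ≈ 5.3333.


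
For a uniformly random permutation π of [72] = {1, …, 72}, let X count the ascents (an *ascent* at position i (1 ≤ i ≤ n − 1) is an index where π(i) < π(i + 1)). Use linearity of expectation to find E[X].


Write X = Σ X_I over i = 1, …, 71, with X_I the indicator of one ascent.
There are 71 indicators.
For each fixed i, the pair (π(i), π(i+1)) is a uniformly random ordered pair of distinct values from {1, …, 72}; by symmetry P[π(i) < π(i+1)] = 1/2.
By linearity: E[X] = 71 · (1/2) = (72 − 1) · (1/2) = 71/2 ≈ 35.5000.

E[X] = 71/2 = 35.5000.


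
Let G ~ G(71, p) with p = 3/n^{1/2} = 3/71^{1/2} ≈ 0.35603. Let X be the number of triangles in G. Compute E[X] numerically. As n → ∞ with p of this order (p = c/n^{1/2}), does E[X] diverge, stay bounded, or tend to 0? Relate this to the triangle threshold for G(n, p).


Number of potential triangles: C(71, 3) = 57155.
Each occurs with probability p³ ≈ (0.35603)³ ≈ 4.5131133e-02.
By linearity: E[X] = C(71, 3)·p³ ≈ 57155 · 4.5131133e-02 ≈ 2579.46993.
Since α = 1/2 < 1, p = c/n^{1/2} ≫ 1/n is above the triangle threshold p ~ 1/n. Asymptotically E[X] ~ (c³/6)·n^{3(1−α)} = (3³/6)·n^{1.5} → ∞; triangles are abundant w.h.p.

E[X] ≈ 2579.46993; in regime p = Θ(1/n^{1/2}) E[X] diverges (above the triangle threshold p ~ 1/n).


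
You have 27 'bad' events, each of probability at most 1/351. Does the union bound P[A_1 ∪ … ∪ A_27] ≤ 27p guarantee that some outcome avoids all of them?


Union bound: P[∪_{i=1}^{27} A_i] ≤ Σ_i P[A_i] ≤ 27·p = 27·(1/351) = 1/13.
Numerically: 1/13 ≈ 0.077.
Is 1/13 < 1? YES.
Since P[∪ A_i] ≤ 1/13 < 1, the complement has P[∩ A_i^c] ≥ 1 − 1/13 = 12/13 > 0, so some outcome avoids every A_i.

27·p = 1/13 ≈ 0.077; existence CERTIFIED by the union bound.


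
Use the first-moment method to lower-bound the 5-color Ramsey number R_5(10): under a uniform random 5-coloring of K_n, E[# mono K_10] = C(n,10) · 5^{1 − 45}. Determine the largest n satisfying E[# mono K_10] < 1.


We need C(n, 10) · 5^{1 − 45} < 1, i.e. C(n, 10) < 5^{45 − 1} = 5684341886080801486968994140625.
Check values of n near the boundary:
  n = 5389: C(5389, 10) = 5645340767466558997768874792926; 5645340767466558997768874792926 < 5684341886080801486968994140625? YES
  n = 5390: C(5390, 10) = 5655833965919099070255434039753; 5655833965919099070255434039753 < 5684341886080801486968994140625? YES
  n = 5391: C(5391, 10) = 5666344714787188828795213697883; 5666344714787188828795213697883 < 5684341886080801486968994140625? YES
  n = 5392: C(5392, 10) = 5676873040158402483252283957448; 5676873040158402483252283957448 < 5684341886080801486968994140625? YES
  n = 5393: C(5393, 10) = 5687418968154238267170642278008; 5687418968154238267170642278008 < 5684341886080801486968994140625? NO
The largest n with C(n, 10) < 5684341886080801486968994140625 is n = 5392 (where E[X] = 5676873040158402483252283957448/5684341886080801486968994140625 ≈ 0.9987). Hence R_5(10) > 5392, i.e. R_5(10) ≥ 5393.

Largest n = 5392; hence R_5(10) > 5392.


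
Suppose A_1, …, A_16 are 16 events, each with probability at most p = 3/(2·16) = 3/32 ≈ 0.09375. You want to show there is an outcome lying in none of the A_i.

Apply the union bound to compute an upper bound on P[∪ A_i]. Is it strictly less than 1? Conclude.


Union bound: P[∪_{i=1}^{16} A_i] ≤ Σ_i P[A_i] ≤ 16·p = 16·(3/32) = 3/2.
Numerically: 3/2 ≈ 1.50000.
Is 3/2 < 1? NO.
Since the bound 3/2 is ≥ 1, the union bound is uninformative here; it does NOT by itself certify existence.

16·p = 3/2 ≈ 1.50000; existence NOT certified by the union bound.


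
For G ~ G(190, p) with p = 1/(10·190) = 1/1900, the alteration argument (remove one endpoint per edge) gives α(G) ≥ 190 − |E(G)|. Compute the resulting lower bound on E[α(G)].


E[|E(G)|] = C(190, 2)·p = 17955 · (1/1900) = 189/20.
E[α(G)] ≥ n − E[|E(G)|] = 190 − 189/20 = 3611/20.
Numerically: ≈ 180.550.
(This is only a lower bound; the true E[α(G)] may be larger.)

E[α(G)] ≥ 3611/20 ≈ 180.550.


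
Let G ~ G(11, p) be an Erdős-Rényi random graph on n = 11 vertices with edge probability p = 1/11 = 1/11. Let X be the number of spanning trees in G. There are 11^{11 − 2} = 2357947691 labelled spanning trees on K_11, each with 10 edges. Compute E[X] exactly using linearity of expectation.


K_11 has 11^{11 − 2} = 2357947691 labelled spanning trees.
For each such spanning tree H, let X_H = 1 if all 10 edges of H are present in G. Then P[X_H = 1] = p^{10} = (1/11)^{10} = 1/25937424601.
By linearity: E[X] = Σ_H E[X_H] = 2357947691 · p^{10} = 2357947691 · 1/25937424601 = 1/11.
Numerically: E[X] ≈ 0.09091.

E[X] = 2357947691 · (1/11)^{10} = 1/11 ≈ 0.09091.


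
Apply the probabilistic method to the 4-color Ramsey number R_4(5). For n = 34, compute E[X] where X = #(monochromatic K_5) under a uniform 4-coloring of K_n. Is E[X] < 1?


E[X] = C(34, 5) · 4^{1 − 10} = 278256 · 4^{−9} = 278256/262144.
As a reduced fraction: E[X] = 17391/16384 ≈ 1.061462.
Is E[X] < 1? NO.
Since E[X] ≥ 1, the first-moment bound is inconclusive at n = 34; it does NOT by itself certify R_4(5) > 34.

E[X] = 17391/16384 ≈ 1.061462; E[X] ≥ 1; first-moment method inconclusive here.


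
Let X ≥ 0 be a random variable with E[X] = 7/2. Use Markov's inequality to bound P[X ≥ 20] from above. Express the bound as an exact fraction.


μ = E[X] = 7/2, a = 20.
Markov: P[X ≥ 20] ≤ μ/a = (7/2)/20 = 7/40.
Numerically: ≈ 0.175.
(Since a = 20 > μ = 3.500, the bound 7/40 is < 1 and informative.)

P[X ≥ 20] ≤ 7/40 ≈ 0.175.


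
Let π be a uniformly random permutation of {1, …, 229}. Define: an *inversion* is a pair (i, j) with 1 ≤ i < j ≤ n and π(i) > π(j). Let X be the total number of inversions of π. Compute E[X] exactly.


Write X = Σ X_I over the C(229, 2) = 26106 pairs i < j, with X_I the indicator of one inversion.
There are 26106 indicators.
For each fixed pair i < j, the values π(i) and π(j) are two distinct elements of {1, …, 229} in uniformly random order; by symmetry P[π(i) > π(j)] = 1/2.
By linearity: E[X] = 26106 · (1/2) = C(229, 2) · (1/2) = 26106/2 = 13053 ≈ 13053.00000.

E[X] = 13053 = 13053.00000.


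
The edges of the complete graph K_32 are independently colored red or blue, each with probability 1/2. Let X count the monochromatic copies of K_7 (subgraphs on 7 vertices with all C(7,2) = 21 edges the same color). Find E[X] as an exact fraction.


Let X = Σ_S X_S over the C(32, 7) = 3365856 subsets S of size 7, where X_S = 1 if the K_7 on S is monochromatic.
For a fixed S, the K_7 on S has C(7, 2) = 21 edges. P[all 21 edges red] = (1/2)^21, and likewise for blue, so P[monochromatic] = 2·(1/2)^21 = 2^{1 − 21} = 1/1048576.
By linearity: E[X] = C(32, 7) · 2^{1 − 21} = 3365856 · 1/1048576 = 105183/32768.
Numerically: E[X] ≈ 3.20993.

E[X] = C(32,7)·2^(1−C(7,2)) = 105183/32768 ≈ 3.20993.


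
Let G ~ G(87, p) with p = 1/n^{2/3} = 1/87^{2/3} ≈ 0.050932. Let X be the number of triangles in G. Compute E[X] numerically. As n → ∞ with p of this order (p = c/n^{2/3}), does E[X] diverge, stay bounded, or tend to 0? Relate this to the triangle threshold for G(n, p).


Number of potential triangles: C(87, 3) = 105995.
Each occurs with probability p³ ≈ (0.050932)³ ≈ 1.3211785e-04.
By linearity: E[X] = C(87, 3)·p³ ≈ 105995 · 1.3211785e-04 ≈ 14.00383.
Since α = 2/3 < 1, p = c/n^{2/3} ≫ 1/n is above the triangle threshold p ~ 1/n. Asymptotically E[X] ~ (c³/6)·n^{3(1−α)} = (1³/6)·n^{1} → ∞; triangles are abundant w.h.p.

E[X] ≈ 14.00383; in regime p = Θ(1/n^{2/3}) E[X] diverges (above the triangle threshold p ~ 1/n).


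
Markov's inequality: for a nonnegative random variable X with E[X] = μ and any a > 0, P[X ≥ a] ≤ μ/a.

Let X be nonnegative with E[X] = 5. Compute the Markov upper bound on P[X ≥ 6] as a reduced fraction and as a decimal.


μ = E[X] = 5, a = 6.
Markov: P[X ≥ 6] ≤ μ/a = (5)/6 = 5/6.
Numerically: ≈ 0.833.
(Since a = 6 > μ = 5.000, the bound 5/6 is < 1 and informative.)

P[X ≥ 6] ≤ 5/6 ≈ 0.833.


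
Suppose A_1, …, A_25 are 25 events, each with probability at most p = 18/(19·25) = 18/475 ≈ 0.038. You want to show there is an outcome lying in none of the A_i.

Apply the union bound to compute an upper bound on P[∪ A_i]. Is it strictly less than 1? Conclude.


Union bound: P[∪_{i=1}^{25} A_i] ≤ Σ_i P[A_i] ≤ 25·p = 25·(18/475) = 18/19.
Numerically: 18/19 ≈ 0.947.
Is 18/19 < 1? YES.
Since P[∪ A_i] ≤ 18/19 < 1, the complement has P[∩ A_i^c] ≥ 1 − 18/19 = 1/19 > 0, so some outcome avoids every A_i.

25·p = 18/19 ≈ 0.947; existence CERTIFIED by the union bound.


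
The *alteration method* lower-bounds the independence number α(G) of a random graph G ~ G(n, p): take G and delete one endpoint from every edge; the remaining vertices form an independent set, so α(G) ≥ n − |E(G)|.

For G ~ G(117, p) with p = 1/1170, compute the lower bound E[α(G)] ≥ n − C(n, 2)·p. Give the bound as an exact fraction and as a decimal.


E[|E(G)|] = C(117, 2)·p = 6786 · (1/1170) = 29/5.
E[α(G)] ≥ n − E[|E(G)|] = 117 − 29/5 = 556/5.
Numerically: ≈ 111.200000.
(This is only a lower bound; the true E[α(G)] may be larger.)

E[α(G)] ≥ 556/5 ≈ 111.200000.


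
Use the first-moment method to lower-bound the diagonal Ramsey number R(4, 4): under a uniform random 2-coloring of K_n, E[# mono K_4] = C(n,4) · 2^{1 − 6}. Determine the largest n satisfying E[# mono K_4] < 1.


We need C(n, 4) · 2^{1 − 6} < 1, i.e. C(n, 4) < 2^{6 − 1} = 32.
Check values of n near the boundary:
  n = 4: C(4, 4) = 1; 1 < 32? YES
  n = 5: C(5, 4) = 5; 5 < 32? YES
  n = 6: C(6, 4) = 15; 15 < 32? YES
  n = 7: C(7, 4) = 35; 35 < 32? NO
  n = 8: C(8, 4) = 70; 70 < 32? NO
  n = 9: C(9, 4) = 126; 126 < 32? NO
The largest n with C(n, 4) < 32 is n = 6 (where E[X] = 15/32 ≈ 0.468750). Hence R(4, 4) > 6, i.e. R(4, 4) ≥ 7.

Largest n = 6; hence R(4, 4) > 6.


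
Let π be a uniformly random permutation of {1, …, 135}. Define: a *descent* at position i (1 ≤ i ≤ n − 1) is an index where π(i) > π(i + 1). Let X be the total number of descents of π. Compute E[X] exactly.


Write X = Σ X_I over i = 1, …, 134, with X_I the indicator of one descent.
There are 134 indicators.
For each fixed i, the pair (π(i), π(i+1)) is a uniformly random ordered pair of distinct values from {1, …, 135}; by symmetry P[π(i) > π(i+1)] = 1/2.
By linearity: E[X] = 134 · (1/2) = (135 − 1) · (1/2) = 67 ≈ 67.0000.

E[X] = 67 = 67.0000.


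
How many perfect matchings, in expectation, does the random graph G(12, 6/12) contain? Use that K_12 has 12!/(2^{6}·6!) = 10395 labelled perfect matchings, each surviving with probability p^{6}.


K_12 has 12!/(2^{6}·6!) = 10395 labelled perfect matchings.
For each such perfect matching H, let X_H = 1 if all 6 edges of H are present in G. Then P[X_H = 1] = p^{6} = (1/2)^{6} = 1/64.
By linearity: E[X] = Σ_H E[X_H] = 10395 · p^{6} = 10395 · 1/64 = 10395/64.
Numerically: E[X] ≈ 162.

E[X] = 10395 · (1/2)^{6} = 10395/64 ≈ 162.


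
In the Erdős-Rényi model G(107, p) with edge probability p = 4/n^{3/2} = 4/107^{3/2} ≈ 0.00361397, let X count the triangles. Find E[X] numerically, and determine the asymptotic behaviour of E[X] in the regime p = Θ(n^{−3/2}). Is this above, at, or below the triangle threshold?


Number of potential triangles: C(107, 3) = 198485.
Each occurs with probability p³ ≈ (0.00361397)³ ≈ 4.72011929e-08.
By linearity: E[X] = C(107, 3)·p³ ≈ 198485 · 4.72011929e-08 ≈ 0.009369.
Since α = 3/2 > 1, p = c/n^{3/2} = o(1/n) is below the triangle threshold p ~ 1/n. Asymptotically E[X] ~ (c³/6)·n^{3(1−α)} = (4³/6)·n^{-1.5} → 0, so by Markov's inequality G has no triangles w.h.p.

E[X] ≈ 0.009369; in regime p = Θ(1/n^{3/2}) E[X] tends to 0 (below the triangle threshold p ~ 1/n).


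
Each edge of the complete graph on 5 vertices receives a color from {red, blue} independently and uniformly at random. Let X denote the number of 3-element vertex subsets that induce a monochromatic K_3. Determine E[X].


Let X = Σ_S X_S over the C(5, 3) = 10 subsets S of size 3, where X_S = 1 if the K_3 on S is monochromatic.
For a fixed S, the K_3 on S has C(3, 2) = 3 edges. P[all 3 edges red] = (1/2)^3, and likewise for blue, so P[monochromatic] = 2·(1/2)^3 = 2^{1 − 3} = 1/4.
By linearity of expectation: E[X] = C(5, 3) · 2^{1 − 3} = 10 · 1/4 = 5/2.
Numerically: E[X] ≈ 2.500.

E[X] = C(5,3)·2^(1−C(3,2)) = 5/2 ≈ 2.500.


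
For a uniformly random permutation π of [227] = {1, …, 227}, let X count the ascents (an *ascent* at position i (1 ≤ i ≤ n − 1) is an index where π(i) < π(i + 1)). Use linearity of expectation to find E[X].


Write X = Σ X_I over i = 1, …, 226, with X_I the indicator of one ascent.
There are 226 indicators.
For each fixed i, the pair (π(i), π(i+1)) is a uniformly random ordered pair of distinct values from {1, …, 227}; by symmetry P[π(i) < π(i+1)] = 1/2.
By linearity: E[X] = 226 · (1/2) = (227 − 1) · (1/2) = 113 ≈ 113.000000.

E[X] = 113 = 113.000000.


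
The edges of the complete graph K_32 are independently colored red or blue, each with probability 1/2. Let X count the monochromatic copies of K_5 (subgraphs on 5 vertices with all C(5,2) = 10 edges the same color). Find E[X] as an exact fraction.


Let X = Σ_S X_S over the C(32, 5) = 201376 subsets S of size 5, where X_S = 1 if the K_5 on S is monochromatic.
For a fixed S, the K_5 on S has C(5, 2) = 10 edges. P[all 10 edges red] = (1/2)^10, and likewise for blue, so P[monochromatic] = 2·(1/2)^10 = 2^{1 − 10} = 1/512.
By linearity of expectation: E[X] = C(32, 5) · 2^{1 − 10} = 201376 · 1/512 = 6293/16.
Numerically: E[X] ≈ 393.31250.

E[X] = C(32,5)·2^(1−C(5,2)) = 6293/16 ≈ 393.31250.


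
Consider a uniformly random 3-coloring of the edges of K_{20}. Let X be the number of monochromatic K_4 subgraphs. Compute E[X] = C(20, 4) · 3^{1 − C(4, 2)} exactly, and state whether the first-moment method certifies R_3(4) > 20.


E[X] = C(20, 4) · 3^{1 − 6} = 4845 · 3^{−5} = 4845/243.
As a reduced fraction: E[X] = 1615/81 ≈ 19.938.
Is E[X] < 1? NO.
Since E[X] ≥ 1, the first-moment bound is inconclusive at n = 20; it does NOT by itself certify R_3(4) > 20.

E[X] = 1615/81 ≈ 19.938; E[X] ≥ 1; first-moment method inconclusive here.


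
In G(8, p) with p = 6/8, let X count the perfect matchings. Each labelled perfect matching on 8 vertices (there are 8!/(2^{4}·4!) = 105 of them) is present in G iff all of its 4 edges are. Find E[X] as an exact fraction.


K_8 has 8!/(2^{4}·4!) = 105 labelled perfect matchings.
For each such perfect matching H, let X_H = 1 if all 4 edges of H are present in G. Then P[X_H = 1] = p^{4} = (3/4)^{4} = 81/256.
By linearity of expectation: E[X] = Σ_H E[X_H] = 105 · p^{4} = 105 · 81/256 = 8505/256.
Numerically: E[X] ≈ 33.2.

E[X] = 105 · (3/4)^{4} = 8505/256 ≈ 33.2.


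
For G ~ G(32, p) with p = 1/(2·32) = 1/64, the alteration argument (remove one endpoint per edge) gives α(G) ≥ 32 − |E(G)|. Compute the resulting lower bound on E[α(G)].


E[|E(G)|] = C(32, 2)·p = 496 · (1/64) = 31/4.
E[α(G)] ≥ n − E[|E(G)|] = 32 − 31/4 = 97/4.
Numerically: ≈ 24.25000.
(This is only a lower bound; the true E[α(G)] may be larger.)

E[α(G)] ≥ 97/4 ≈ 24.25000.


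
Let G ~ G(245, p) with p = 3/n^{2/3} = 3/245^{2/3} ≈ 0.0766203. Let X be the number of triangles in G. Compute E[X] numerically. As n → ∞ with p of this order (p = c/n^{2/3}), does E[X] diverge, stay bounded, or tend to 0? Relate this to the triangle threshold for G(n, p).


Number of potential triangles: C(245, 3) = 2421090.
Each occurs with probability p³ ≈ (0.0766203)³ ≈ 4.49812578e-04.
By linearity: E[X] = C(245, 3)·p³ ≈ 2421090 · 4.49812578e-04 ≈ 1089.036735.
Since α = 2/3 < 1, p = c/n^{2/3} ≫ 1/n is above the triangle threshold p ~ 1/n. Asymptotically E[X] ~ (c³/6)·n^{3(1−α)} = (3³/6)·n^{1} → ∞; triangles are abundant w.h.p.

E[X] ≈ 1089.036735; in regime p = Θ(1/n^{2/3}) E[X] diverges (above the triangle threshold p ~ 1/n).


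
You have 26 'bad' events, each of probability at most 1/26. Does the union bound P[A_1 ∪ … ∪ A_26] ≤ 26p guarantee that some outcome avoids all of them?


Union bound: P[∪_{i=1}^{26} A_i] ≤ Σ_i P[A_i] ≤ 26·p = 26·(1/26) = 1.
Numerically: 1 ≈ 1.000.
Is 1 < 1? NO.
Since the bound 1 is ≥ 1, the union bound is uninformative here; it does NOT by itself certify existence.

26·p = 1 ≈ 1.000; existence NOT certified by the union bound.


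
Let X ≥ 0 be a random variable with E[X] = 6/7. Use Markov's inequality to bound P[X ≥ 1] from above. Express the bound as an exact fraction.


μ = E[X] = 6/7, a = 1.
Markov: P[X ≥ 1] ≤ μ/a = (6/7)/1 = 6/7.
Numerically: ≈ 0.857143.
(Since a = 1 > μ = 0.857143, the bound 6/7 is < 1 and informative.)

P[X ≥ 1] ≤ 6/7 ≈ 0.857143.


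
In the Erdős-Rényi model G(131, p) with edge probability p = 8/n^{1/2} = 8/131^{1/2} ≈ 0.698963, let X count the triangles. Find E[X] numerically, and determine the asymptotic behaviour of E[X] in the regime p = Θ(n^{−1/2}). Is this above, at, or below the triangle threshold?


Number of potential triangles: C(131, 3) = 366145.
Each occurs with probability p³ ≈ (0.698963)³ ≈ 3.41478227e-01.
By linearity: E[X] = C(131, 3)·p³ ≈ 366145 · 3.41478227e-01 ≈ 125030.545324.
Since α = 1/2 < 1, p = c/n^{1/2} ≫ 1/n is above the triangle threshold p ~ 1/n. Asymptotically E[X] ~ (c³/6)·n^{3(1−α)} = (8³/6)·n^{1.5} → ∞; triangles are abundant w.h.p.

E[X] ≈ 125030.545324; in regime p = Θ(1/n^{1/2}) E[X] diverges (above the triangle threshold p ~ 1/n).


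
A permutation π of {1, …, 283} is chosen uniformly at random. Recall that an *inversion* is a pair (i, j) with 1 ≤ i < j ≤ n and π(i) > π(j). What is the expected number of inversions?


Write X = Σ X_I over the C(283, 2) = 39903 pairs i < j, with X_I the indicator of one inversion.
There are 39903 indicators.
For each fixed pair i < j, the values π(i) and π(j) are two distinct elements of {1, …, 283} in uniformly random order; by symmetry P[π(i) > π(j)] = 1/2.
By linearity: E[X] = 39903 · (1/2) = C(283, 2) · (1/2) = 39903/2 = 39903/2 ≈ 19951.500.

E[X] = 39903/2 = 19951.500.


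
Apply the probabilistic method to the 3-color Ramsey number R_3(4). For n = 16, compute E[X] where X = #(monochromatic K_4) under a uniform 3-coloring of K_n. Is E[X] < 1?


E[X] = C(16, 4) · 3^{1 − 6} = 1820 · 3^{−5} = 1820/243.
As a reduced fraction: E[X] = 1820/243 ≈ 7.489712.
Is E[X] < 1? NO.
Since E[X] ≥ 1, the first-moment bound is inconclusive at n = 16; it does NOT by itself certify R_3(4) > 16.

E[X] = 1820/243 ≈ 7.489712; E[X] ≥ 1; first-moment method inconclusive here.


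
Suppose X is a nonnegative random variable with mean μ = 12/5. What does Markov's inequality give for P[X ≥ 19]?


μ = E[X] = 12/5, a = 19.
Markov: P[X ≥ 19] ≤ μ/a = (12/5)/19 = 12/95.
Numerically: ≈ 0.126.
(Since a = 19 > μ = 2.400, the bound 12/95 is < 1 and informative.)

P[X ≥ 19] ≤ 12/95 ≈ 0.126.


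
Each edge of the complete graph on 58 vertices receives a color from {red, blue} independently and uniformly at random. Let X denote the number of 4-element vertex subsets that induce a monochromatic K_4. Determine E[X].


Let X = Σ_S X_S over the C(58, 4) = 424270 subsets S of size 4, where X_S = 1 if the K_4 on S is monochromatic.
For a fixed S, the K_4 on S has C(4, 2) = 6 edges. P[all 6 edges red] = (1/2)^6, and likewise for blue, so P[monochromatic] = 2·(1/2)^6 = 2^{1 − 6} = 1/32.
By linearity of expectation: E[X] = C(58, 4) · 2^{1 − 6} = 424270 · 1/32 = 212135/16.
Numerically: E[X] ≈ 13258.438.

E[X] = C(58,4)·2^(1−C(4,2)) = 212135/16 ≈ 13258.438.


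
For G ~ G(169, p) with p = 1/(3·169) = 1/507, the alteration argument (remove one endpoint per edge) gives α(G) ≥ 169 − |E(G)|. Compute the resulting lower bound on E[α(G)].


E[|E(G)|] = C(169, 2)·p = 14196 · (1/507) = 28.
E[α(G)] ≥ n − E[|E(G)|] = 169 − 28 = 141.
Numerically: ≈ 141.0000.
(This is only a lower bound; the true E[α(G)] may be larger.)

E[α(G)] ≥ 141 ≈ 141.0000.


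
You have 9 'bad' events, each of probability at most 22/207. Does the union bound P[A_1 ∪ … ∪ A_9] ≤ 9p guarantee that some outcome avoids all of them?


Union bound: P[∪_{i=1}^{9} A_i] ≤ Σ_i P[A_i] ≤ 9·p = 9·(22/207) = 22/23.
Numerically: 22/23 ≈ 0.9565.
Is 22/23 < 1? YES.
Since P[∪ A_i] ≤ 22/23 < 1, the complement has P[∩ A_i^c] ≥ 1 − 22/23 = 1/23 > 0, so some outcome avoids every A_i.

9·p = 22/23 ≈ 0.9565; existence CERTIFIED by the union bound.


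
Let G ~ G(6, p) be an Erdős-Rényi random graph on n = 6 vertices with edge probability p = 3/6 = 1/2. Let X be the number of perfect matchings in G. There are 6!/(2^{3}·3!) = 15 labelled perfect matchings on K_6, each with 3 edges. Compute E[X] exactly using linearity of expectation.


K_6 has 6!/(2^{3}·3!) = 15 labelled perfect matchings.
For each such perfect matching H, let X_H = 1 if all 3 edges of H are present in G. Then P[X_H = 1] = p^{3} = (1/2)^{3} = 1/8.
Summing the indicators: E[X] = Σ_H E[X_H] = 15 · p^{3} = 15 · 1/8 = 15/8.
Numerically: E[X] ≈ 1.88.

E[X] = 15 · (1/2)^{3} = 15/8 ≈ 1.88.


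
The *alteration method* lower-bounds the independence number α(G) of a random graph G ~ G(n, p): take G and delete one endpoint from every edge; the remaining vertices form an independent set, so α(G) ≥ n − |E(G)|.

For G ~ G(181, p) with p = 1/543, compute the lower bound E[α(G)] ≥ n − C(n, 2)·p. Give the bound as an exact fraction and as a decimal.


E[|E(G)|] = C(181, 2)·p = 16290 · (1/543) = 30.
E[α(G)] ≥ n − E[|E(G)|] = 181 − 30 = 151.
Numerically: ≈ 151.000000.
(This is only a lower bound; the true E[α(G)] may be larger.)

E[α(G)] ≥ 151 ≈ 151.000000.


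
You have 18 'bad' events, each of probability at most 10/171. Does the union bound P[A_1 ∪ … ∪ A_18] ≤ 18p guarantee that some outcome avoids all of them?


Union bound: P[∪_{i=1}^{18} A_i] ≤ Σ_i P[A_i] ≤ 18·p = 18·(10/171) = 20/19.
Numerically: 20/19 ≈ 1.052632.
Is 20/19 < 1? NO.
Since the bound 20/19 is ≥ 1, the union bound is uninformative here; it does NOT by itself certify existence.

18·p = 20/19 ≈ 1.052632; existence NOT certified by the union bound.


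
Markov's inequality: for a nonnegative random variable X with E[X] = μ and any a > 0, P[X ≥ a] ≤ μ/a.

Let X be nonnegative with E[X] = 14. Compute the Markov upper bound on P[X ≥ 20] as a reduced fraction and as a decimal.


μ = E[X] = 14, a = 20.
Markov: P[X ≥ 20] ≤ μ/a = (14)/20 = 7/10.
Numerically: ≈ 0.700.
(Since a = 20 > μ = 14.000, the bound 7/10 is < 1 and informative.)

P[X ≥ 20] ≤ 7/10 ≈ 0.700.


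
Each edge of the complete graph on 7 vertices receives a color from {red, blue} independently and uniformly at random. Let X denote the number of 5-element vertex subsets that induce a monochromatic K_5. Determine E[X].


Let X = Σ_S X_S over the C(7, 5) = 21 subsets S of size 5, where X_S = 1 if the K_5 on S is monochromatic.
For a fixed S, the K_5 on S has C(5, 2) = 10 edges. P[all 10 edges red] = (1/2)^10, and likewise for blue, so P[monochromatic] = 2·(1/2)^10 = 2^{1 − 10} = 1/512.
By linearity of expectation: E[X] = C(7, 5) · 2^{1 − 10} = 21 · 1/512 = 21/512.
Numerically: E[X] ≈ 0.0410.

E[X] = C(7,5)·2^(1−C(5,2)) = 21/512 ≈ 0.0410.


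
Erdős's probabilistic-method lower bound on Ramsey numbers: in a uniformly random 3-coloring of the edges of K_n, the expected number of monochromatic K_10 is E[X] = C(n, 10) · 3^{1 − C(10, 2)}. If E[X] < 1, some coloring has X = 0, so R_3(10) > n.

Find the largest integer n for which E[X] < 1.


We need C(n, 10) · 3^{1 − 45} < 1, i.e. C(n, 10) < 3^{45 − 1} = 984770902183611232881.
Check values of n near the boundary:
  n = 567: C(567, 10) = 873787071273467749398; 873787071273467749398 < 984770902183611232881? YES
  n = 568: C(568, 10) = 889446337783744949208; 889446337783744949208 < 984770902183611232881? YES
  n = 569: C(569, 10) = 905357721286137524328; 905357721286137524328 < 984770902183611232881? YES
  n = 570: C(570, 10) = 921524823451961408691; 921524823451961408691 < 984770902183611232881? YES
  n = 571: C(571, 10) = 937951290893172842001; 937951290893172842001 < 984770902183611232881? YES
  n = 572: C(572, 10) = 954640815642161682606; 954640815642161682606 < 984770902183611232881? YES
  n = 573: C(573, 10) = 971597135635805762226; 971597135635805762226 < 984770902183611232881? YES
  n = 574: C(574, 10) = 988824035203816502691; 988824035203816502691 < 984770902183611232881? NO
The largest n with C(n, 10) < 984770902183611232881 is n = 573 (where E[X] = 35985079097622435638/36472996377170786403 ≈ 0.9866225). Hence R_3(10) > 573, i.e. R_3(10) ≥ 574.

Largest n = 573; hence R_3(10) > 573.


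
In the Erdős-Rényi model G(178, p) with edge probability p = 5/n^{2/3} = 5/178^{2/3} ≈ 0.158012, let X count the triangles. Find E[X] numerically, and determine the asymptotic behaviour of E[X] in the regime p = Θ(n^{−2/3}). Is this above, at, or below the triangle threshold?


Number of potential triangles: C(178, 3) = 924176.
Each occurs with probability p³ ≈ (0.158012)³ ≈ 3.94520894e-03.
By linearity: E[X] = C(178, 3)·p³ ≈ 924176 · 3.94520894e-03 ≈ 3646.067416.
Since α = 2/3 < 1, p = c/n^{2/3} ≫ 1/n is above the triangle threshold p ~ 1/n. Asymptotically E[X] ~ (c³/6)·n^{3(1−α)} = (5³/6)·n^{1} → ∞; triangles are abundant w.h.p.

E[X] ≈ 3646.067416; in regime p = Θ(1/n^{2/3}) E[X] diverges (above the triangle threshold p ~ 1/n).
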